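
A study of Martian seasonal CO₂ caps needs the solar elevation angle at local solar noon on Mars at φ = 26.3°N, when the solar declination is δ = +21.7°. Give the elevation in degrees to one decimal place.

85.4°

At local noon the hour angle is zero, so the zenith angle equals |φ − δ| = |+26.3° − (+21.700°)| = 4.600°.
Elevation = 90° − 4.600° = 85.4°.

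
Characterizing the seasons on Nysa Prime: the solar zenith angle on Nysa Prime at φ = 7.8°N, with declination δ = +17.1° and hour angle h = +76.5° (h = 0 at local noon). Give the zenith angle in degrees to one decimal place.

θ_z = 74.9°

cos θ_z = sin φ sin δ + cos φ cos δ cos h = 0.039906 + 0.221061 = 0.260967.
θ_z = arccos(0.260967) = 74.9°.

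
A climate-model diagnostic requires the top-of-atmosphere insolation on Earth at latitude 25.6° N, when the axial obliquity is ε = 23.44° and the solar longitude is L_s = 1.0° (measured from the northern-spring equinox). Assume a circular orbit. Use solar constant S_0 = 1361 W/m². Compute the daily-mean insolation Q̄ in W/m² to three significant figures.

Q̄ ≈ 393 W/m²

Solar declination: sin δ = sin ε · sin L_s = sin 23.44° × sin 1.0° = 0.00694, so δ = +0.398°.
cos h₀ = −tan(+25.6°) tan(+0.398°) = -0.0033, h₀ = 1.5741 rad.
Bracket: h₀ sin ϕ sin δ + cos ϕ cos δ sin h₀ = 1.5741×0.43209×0.00694 + 0.90183×0.99998×0.99999 = 0.004720 + 0.901803 = 0.906523.
Q̄ = (S_0/π) × [bracket] = (1361/π) × 0.906523 = 392.7 W/m².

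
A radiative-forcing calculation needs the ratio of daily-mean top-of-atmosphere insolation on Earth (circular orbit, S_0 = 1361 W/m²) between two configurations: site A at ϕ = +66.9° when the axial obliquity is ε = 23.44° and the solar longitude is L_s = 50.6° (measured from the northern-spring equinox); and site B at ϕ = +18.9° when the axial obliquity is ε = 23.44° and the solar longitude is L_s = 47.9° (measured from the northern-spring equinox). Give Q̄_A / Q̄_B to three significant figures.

— Configuration A (ϕ=+66.9°):
Solar declination: sin δ = sin ε · sin L_s = sin 23.44° × sin 50.6° = 0.30738, so δ = +17.902°.
cos h₀ = −tan(+66.9°) tan(+17.902°) = -0.7573, h₀ = 2.4300 rad.
Bracket: h₀ sin ϕ sin δ + cos ϕ cos δ sin h₀ = 2.4300×0.91982×0.30738 + 0.39234×0.95159×0.65305 = 0.687044 + 0.243814 = 0.930858.
Q̄ = (S_0/π) × [bracket] = (1361/π) × 0.930858 = 403.27 W/m².
— Configuration B (ϕ=+18.9°):
Solar declination: sin δ = sin ε · sin L_s = sin 23.44° × sin 47.9° = 0.29515, so δ = +17.166°.
cos h₀ = −tan(+18.9°) tan(+17.166°) = -0.1058, h₀ = 1.6768 rad.
Bracket: h₀ sin ϕ sin δ + cos ϕ cos δ sin h₀ = 1.6768×0.32392×0.29515 + 0.94609×0.95545×0.99439 = 0.160310 + 0.898871 = 1.059181.
Q̄ = (S_0/π) × [bracket] = (1361/π) × 1.059181 = 458.86 W/m².
Ratio Q̄_A / Q̄_B = 403.27 / 458.86 = 0.8789.

Q̄_A / Q̄_B ≈ 0.879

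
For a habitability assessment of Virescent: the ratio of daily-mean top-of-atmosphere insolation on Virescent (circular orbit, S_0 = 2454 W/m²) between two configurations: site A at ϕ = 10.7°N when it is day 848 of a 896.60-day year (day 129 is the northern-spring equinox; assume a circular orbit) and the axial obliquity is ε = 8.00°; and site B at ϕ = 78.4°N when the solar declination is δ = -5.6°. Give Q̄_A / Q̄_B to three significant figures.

Q̄_A / Q̄_B ≈ 12.8

— Configuration A (ϕ=+10.7°):
Solar longitude: L_s = 360° × (848 − 129)/896.60 = 288.691°.
sin δ = sin 8.00° × sin 288.691° = -0.13183, so δ = -7.576°.
cos h₀ = −tan(+10.7°) tan(-7.576°) = 0.0251, h₀ = 1.5457 rad.
Bracket: h₀ sin ϕ sin δ + cos ϕ cos δ sin h₀ = 1.5457×0.18567×-0.13183 + 0.98261×0.99127×0.99968 = -0.037834 + 0.973720 = 0.935886.
Q̄ = (S_0/π) × [bracket] = (2454/π) × 0.935886 = 731.05 W/m².
— Configuration B (ϕ=+78.4°):
cos h₀ = −tan(+78.4°) tan(-5.600°) = 0.4777, h₀ = 1.0728 rad.
Bracket: h₀ sin ϕ sin δ + cos ϕ cos δ sin h₀ = 1.0728×0.97958×-0.09758 + 0.20108×0.99523×0.87854 = -0.102546 + 0.175814 = 0.073268.
Q̄ = (S_0/π) × [bracket] = (2454/π) × 0.073268 = 57.232 W/m².
Ratio Q̄_A / Q̄_B = 731.05 / 57.232 = 12.77.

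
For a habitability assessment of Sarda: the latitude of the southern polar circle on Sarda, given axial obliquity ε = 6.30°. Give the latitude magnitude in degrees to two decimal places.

83.70°

The polar circle is the lowest latitude that experiences at least one full rotation of continuous darkness at the northern-summer solstice; it lies at |φ| = 90° − ε = 90° − 6.30° = 83.70°.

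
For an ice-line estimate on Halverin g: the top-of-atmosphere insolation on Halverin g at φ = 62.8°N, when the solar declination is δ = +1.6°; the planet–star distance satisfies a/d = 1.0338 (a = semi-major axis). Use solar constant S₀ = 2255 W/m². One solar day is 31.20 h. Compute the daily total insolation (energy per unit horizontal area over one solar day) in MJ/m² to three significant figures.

42.8 MJ/m²

cos H₀ = −tan(+62.8°) tan(+1.600°) = -0.0544, H₀ = 1.6252 rad.
Bracket: H₀ sin φ sin δ + cos φ cos δ sin H₀ = 1.6252×0.88942×0.02792 + 0.45710×0.99961×0.99852 = 0.040358 + 0.456245 = 0.496603.
Inverse-square distance factor (a/d)² = 1.0338² = 1.068742.
Q̄ = (S₀/π) × 1.068742 × [bracket] = (2255/π) × 1.068742 × 0.496603 = 380.96 W/m².
Daily total = Q̄ × 31.20 h × 3600 s/h = 380.96 × 31.20 × 3600 / 10⁶ = 42.79 MJ/m².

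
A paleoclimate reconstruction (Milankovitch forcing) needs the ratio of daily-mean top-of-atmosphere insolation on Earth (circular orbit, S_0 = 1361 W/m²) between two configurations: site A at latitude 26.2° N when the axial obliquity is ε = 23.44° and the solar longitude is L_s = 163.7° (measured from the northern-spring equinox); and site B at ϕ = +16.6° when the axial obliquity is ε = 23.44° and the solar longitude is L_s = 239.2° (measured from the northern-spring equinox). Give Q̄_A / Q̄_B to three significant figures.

Q̄_A / Q̄_B ≈ 1.29

— Configuration A (ϕ=+26.2°):
Solar declination: sin δ = sin ε · sin L_s = sin 23.44° × sin 163.7° = 0.11165, so δ = +6.410°.
cos h₀ = −tan(+26.2°) tan(+6.410°) = -0.0553, h₀ = 1.6261 rad.
Bracket: h₀ sin ϕ sin δ + cos ϕ cos δ sin h₀ = 1.6261×0.44151×0.11165 + 0.89726×0.99375×0.99847 = 0.080158 + 0.890288 = 0.970446.
Q̄ = (S_0/π) × [bracket] = (1361/π) × 0.970446 = 420.42 W/m².
— Configuration B (ϕ=+16.6°):
Solar declination: sin δ = sin ε · sin L_s = sin 23.44° × sin 239.2° = -0.34168, so δ = -19.980°.
cos h₀ = −tan(+16.6°) tan(-19.980°) = 0.1084, h₀ = 1.4622 rad.
Bracket: h₀ sin ϕ sin δ + cos ϕ cos δ sin h₀ = 1.4622×0.28569×-0.34168 + 0.95832×0.93981×0.99411 = -0.142732 + 0.895334 = 0.752602.
Q̄ = (S_0/π) × [bracket] = (1361/π) × 0.752602 = 326.04 W/m².
Ratio Q̄_A / Q̄_B = 420.42 / 326.04 = 1.289.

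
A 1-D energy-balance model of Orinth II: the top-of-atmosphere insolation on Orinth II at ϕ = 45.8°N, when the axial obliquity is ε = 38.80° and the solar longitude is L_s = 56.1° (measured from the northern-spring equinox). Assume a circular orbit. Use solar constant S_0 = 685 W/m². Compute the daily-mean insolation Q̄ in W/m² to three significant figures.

Solar declination: sin δ = sin ε · sin L_s = sin 38.80° × sin 56.1° = 0.52009, so δ = +31.338°.
cos h₀ = −tan(+45.8°) tan(+31.338°) = -0.6262, h₀ = 2.2474 rad.
Bracket: h₀ sin ϕ sin δ + cos ϕ cos δ sin h₀ = 2.2474×0.71691×0.52009 + 0.69717×0.85411×0.77969 = 0.837960 + 0.464274 = 1.302234.
Q̄ = (S_0/π) × [bracket] = (685/π) × 1.302234 = 283.9 W/m².

Q̄ ≈ 284 W/m²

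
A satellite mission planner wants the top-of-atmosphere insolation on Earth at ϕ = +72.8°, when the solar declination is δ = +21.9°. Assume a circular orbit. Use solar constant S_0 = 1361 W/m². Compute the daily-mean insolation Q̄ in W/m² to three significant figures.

cos h₀ = −tan(+72.8°) tan(+21.900°) = -1.2986 ≤ −1 ⇒ polar day, h₀ = π.
Bracket: h₀ sin ϕ sin δ + cos ϕ cos δ sin h₀ = 3.1416×0.95528×0.37299 + 0.29571×0.92784×0.00000 = 1.119383 + 0.000000 = 1.119383.
Q̄ = (S_0/π) × [bracket] = (1361/π) × 1.119383 = 484.9 W/m².

Q̄ ≈ 485 W/m²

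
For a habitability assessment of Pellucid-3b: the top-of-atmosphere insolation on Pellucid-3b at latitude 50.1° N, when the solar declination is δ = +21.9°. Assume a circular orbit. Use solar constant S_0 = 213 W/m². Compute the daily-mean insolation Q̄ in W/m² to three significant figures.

Q̄ ≈ 75.6 W/m²

cos h₀ = −tan(+50.1°) tan(+21.900°) = -0.4808, h₀ = 2.0723 rad.
Bracket: h₀ sin ϕ sin δ + cos ϕ cos δ sin h₀ = 2.0723×0.76717×0.37299 + 0.64145×0.92784×0.87684 = 0.592982 + 0.521863 = 1.114845.
Q̄ = (S_0/π) × [bracket] = (213/π) × 1.114845 = 75.59 W/m².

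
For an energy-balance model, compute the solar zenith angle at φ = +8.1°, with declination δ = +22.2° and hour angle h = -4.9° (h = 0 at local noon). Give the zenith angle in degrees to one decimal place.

cos θ_z = sin φ sin δ + cos φ cos δ cos h = 0.053238 + 0.913284 = 0.966522.
θ_z = arccos(0.966522) = 14.9°.

θ_z = 14.9°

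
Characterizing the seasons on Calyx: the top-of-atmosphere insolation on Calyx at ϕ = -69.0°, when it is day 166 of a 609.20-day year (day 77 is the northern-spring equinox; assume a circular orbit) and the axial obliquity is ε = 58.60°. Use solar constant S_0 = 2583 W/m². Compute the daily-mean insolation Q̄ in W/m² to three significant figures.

Solar longitude: L_s = 360° × (166 − 77)/609.20 = 52.594°.
sin δ = sin 58.60° × sin 52.594° = 0.67802, so δ = +42.689°.
cos h₀ = −tan(-69.0°) tan(+42.689°) = 2.4030 ≥ 1 ⇒ polar night, h₀ = 0 and Q̄ = 0.

Q̄ ≈ 0.00 W/m²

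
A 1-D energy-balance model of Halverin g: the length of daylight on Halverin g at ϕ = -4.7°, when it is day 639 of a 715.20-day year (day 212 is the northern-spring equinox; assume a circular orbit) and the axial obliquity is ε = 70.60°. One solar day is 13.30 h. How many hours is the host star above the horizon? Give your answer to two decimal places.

Solar longitude: L_s = 360° × (639 − 212)/715.20 = 214.933°.
sin δ = sin 70.60° × sin 214.933° = -0.54010, so δ = -32.691°.
cos h₀ = −tan ϕ · tan δ = −tan(-4.7°) × tan(-32.691°) = -0.0528, so h₀ = 1.6236 rad = 93.02°.
Daylight = 2h₀/(2π) × 13.30 h = (1.6236/π) × 13.30 = 6.87 h.

6.87 h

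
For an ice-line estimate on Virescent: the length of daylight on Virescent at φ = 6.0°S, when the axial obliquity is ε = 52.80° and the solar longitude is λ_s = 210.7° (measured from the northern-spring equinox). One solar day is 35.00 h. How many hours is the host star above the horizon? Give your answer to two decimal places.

18.02 h

Solar declination: sin δ = sin ε · sin λ_s = sin 52.80° × sin 210.7° = -0.40666, so δ = -23.995°.
cos H₀ = −tan φ · tan δ = −tan(-6.0°) × tan(-23.995°) = -0.0468, so H₀ = 1.6176 rad = 92.68°.
Daylight = 2H₀/(2π) × 35.00 h = (1.6176/π) × 35.00 = 18.02 h.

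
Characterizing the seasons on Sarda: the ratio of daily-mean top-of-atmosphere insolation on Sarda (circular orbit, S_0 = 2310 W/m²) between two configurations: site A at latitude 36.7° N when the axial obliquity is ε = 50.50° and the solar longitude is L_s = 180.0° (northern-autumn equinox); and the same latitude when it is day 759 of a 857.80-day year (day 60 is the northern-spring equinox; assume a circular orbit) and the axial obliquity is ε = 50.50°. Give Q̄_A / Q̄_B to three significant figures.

— Configuration A (ϕ=+36.7°):
Solar declination: sin δ = sin ε · sin L_s = sin 50.50° × sin 180.0° = 0.00000, so δ = +0.000°.
cos h₀ = −tan(+36.7°) tan(+0.000°) = -0.0000, h₀ = 1.5708 rad.
Bracket: h₀ sin ϕ sin δ + cos ϕ cos δ sin h₀ = 1.5708×0.59763×0.00000 + 0.80178×1.00000×1.00000 = 0.000000 + 0.801780 = 0.801780.
Q̄ = (S_0/π) × [bracket] = (2310/π) × 0.801780 = 589.55 W/m².
— Configuration B (ϕ=+36.7°):
Solar longitude: L_s = 360° × (759 − 60)/857.80 = 293.355°.
sin δ = sin 50.50° × sin 293.355° = -0.70840, so δ = -45.105°.
cos h₀ = −tan(+36.7°) tan(-45.105°) = 0.7481, h₀ = 0.7256 rad.
Bracket: h₀ sin ϕ sin δ + cos ϕ cos δ sin h₀ = 0.7256×0.59763×-0.70840 + 0.80178×0.70581×0.66357 = -0.307191 + 0.375517 = 0.068326.
Q̄ = (S_0/π) × [bracket] = (2310/π) × 0.068326 = 50.240 W/m².
Ratio Q̄_A / Q̄_B = 589.55 / 50.240 = 11.73.

Q̄_A / Q̄_B ≈ 11.7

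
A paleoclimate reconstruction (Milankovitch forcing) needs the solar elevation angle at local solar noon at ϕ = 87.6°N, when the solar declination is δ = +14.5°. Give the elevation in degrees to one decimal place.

At local noon the hour angle is zero, so the zenith angle equals |ϕ − δ| = |+87.6° − (+14.500°)| = 73.100°.
Elevation = 90° − 73.100° = 16.9°.

16.9°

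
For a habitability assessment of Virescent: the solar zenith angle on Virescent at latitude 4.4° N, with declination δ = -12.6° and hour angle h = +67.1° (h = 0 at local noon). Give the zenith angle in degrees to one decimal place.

cos θ_z = sin φ sin δ + cos φ cos δ cos h = -0.016736 + 0.378633 = 0.361897.
θ_z = arccos(0.361897) = 68.8°.

θ_z = 68.8°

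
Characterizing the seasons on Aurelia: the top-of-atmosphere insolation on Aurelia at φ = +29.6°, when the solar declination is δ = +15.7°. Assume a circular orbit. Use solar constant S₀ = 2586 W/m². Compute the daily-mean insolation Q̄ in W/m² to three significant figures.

Q̄ ≈ 871 W/m²

cos H₀ = −tan(+29.6°) tan(+15.700°) = -0.1597, H₀ = 1.7312 rad.
Bracket: H₀ sin φ sin δ + cos φ cos δ sin H₀ = 1.7312×0.49394×0.27060 + 0.86949×0.96269×0.98717 = 0.231392 + 0.826310 = 1.057702.
Q̄ = (S₀/π) × [bracket] = (2586/π) × 1.057702 = 870.6 W/m².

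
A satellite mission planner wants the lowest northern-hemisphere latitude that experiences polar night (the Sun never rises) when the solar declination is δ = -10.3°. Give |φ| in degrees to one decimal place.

Polar night requires cos H₀ = −tan φ tan δ ≥ 1, i.e. tan φ tan δ ≤ −1.
The boundary is |tan φ| · |tan δ| = 1, so |φ| = 90° − |δ| = 90° − 10.3° = 79.7° in the northern hemisphere.

|φ| = 79.7°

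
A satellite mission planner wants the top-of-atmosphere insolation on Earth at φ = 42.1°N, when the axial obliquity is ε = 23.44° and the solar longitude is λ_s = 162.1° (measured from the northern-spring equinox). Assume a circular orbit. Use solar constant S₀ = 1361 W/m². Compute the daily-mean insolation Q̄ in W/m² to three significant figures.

Q̄ ≈ 377 W/m²

Solar declination: sin δ = sin ε · sin λ_s = sin 23.44° × sin 162.1° = 0.12226, so δ = +7.023°.
cos H₀ = −tan(+42.1°) tan(+7.023°) = -0.1113, H₀ = 1.6823 rad.
Bracket: H₀ sin φ sin δ + cos φ cos δ sin H₀ = 1.6823×0.67043×0.12226 + 0.74198×0.99250×0.99379 = 0.137893 + 0.731842 = 0.869735.
Q̄ = (S₀/π) × [bracket] = (1361/π) × 0.869735 = 376.8 W/m².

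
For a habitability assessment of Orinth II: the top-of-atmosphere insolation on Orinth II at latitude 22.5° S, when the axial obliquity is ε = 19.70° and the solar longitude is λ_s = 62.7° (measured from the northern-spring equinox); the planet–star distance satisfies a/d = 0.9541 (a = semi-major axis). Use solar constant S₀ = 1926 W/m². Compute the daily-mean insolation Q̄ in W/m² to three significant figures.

Solar declination: sin δ = sin ε · sin λ_s = sin 19.70° × sin 62.7° = 0.29955, so δ = +17.430°.
cos H₀ = −tan(-22.5°) tan(+17.430°) = 0.1300, H₀ = 1.4404 rad.
Bracket: H₀ sin φ sin δ + cos φ cos δ sin H₀ = 1.4404×-0.38268×0.29955 + 0.92388×0.95408×0.99151 = -0.165116 + 0.873972 = 0.708856.
Inverse-square distance factor (a/d)² = 0.9541² = 0.910307.
Q̄ = (S₀/π) × 0.910307 × [bracket] = (1926/π) × 0.910307 × 0.708856 = 395.6 W/m².

Q̄ ≈ 396 W/m²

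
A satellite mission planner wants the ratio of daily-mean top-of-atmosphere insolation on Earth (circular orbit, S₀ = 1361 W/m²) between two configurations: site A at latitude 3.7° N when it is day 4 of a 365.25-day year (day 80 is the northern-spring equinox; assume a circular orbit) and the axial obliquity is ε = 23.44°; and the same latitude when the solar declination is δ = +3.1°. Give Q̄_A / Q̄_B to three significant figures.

Q̄_A / Q̄_B ≈ 0.881

— Configuration A (φ=+3.7°):
Solar longitude: λ_s = 360° × (4 − 80)/365.25 = -74.908°, i.e. -74.908° + 360° = 285.092°.
sin δ = sin 23.44° × sin 285.092° = -0.38407, so δ = -22.586°.
cos H₀ = −tan(+3.7°) tan(-22.586°) = 0.0269, H₀ = 1.5439 rad.
Bracket: H₀ sin φ sin δ + cos φ cos δ sin H₀ = 1.5439×0.06453×-0.38407 + 0.99792×0.92330×0.99964 = -0.038264 + 0.921048 = 0.882784.
Q̄ = (S₀/π) × [bracket] = (1361/π) × 0.882784 = 382.44 W/m².
— Configuration B (φ=+3.7°):
cos H₀ = −tan(+3.7°) tan(+3.100°) = -0.0035, H₀ = 1.5743 rad.
Bracket: H₀ sin φ sin δ + cos φ cos δ sin H₀ = 1.5743×0.06453×0.05408 + 0.99792×0.99854×0.99999 = 0.005494 + 0.996453 = 1.001947.
Q̄ = (S₀/π) × [bracket] = (1361/π) × 1.001947 = 434.06 W/m².
Ratio Q̄_A / Q̄_B = 382.44 / 434.06 = 0.8811.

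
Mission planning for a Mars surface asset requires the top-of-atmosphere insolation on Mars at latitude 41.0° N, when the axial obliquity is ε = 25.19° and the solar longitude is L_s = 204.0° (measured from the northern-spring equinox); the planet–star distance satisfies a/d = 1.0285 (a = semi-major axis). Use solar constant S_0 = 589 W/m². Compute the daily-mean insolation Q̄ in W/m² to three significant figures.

Q̄ ≈ 114 W/m²

Solar declination: sin δ = sin ε · sin L_s = sin 25.19° × sin 204.0° = -0.17312, so δ = -9.969°.
cos h₀ = −tan(+41.0°) tan(-9.969°) = 0.1528, h₀ = 1.4174 rad.
Bracket: h₀ sin ϕ sin δ + cos ϕ cos δ sin h₀ = 1.4174×0.65606×-0.17312 + 0.75471×0.98490×0.98826 = -0.160984 + 0.734587 = 0.573603.
Inverse-square distance factor (a/d)² = 1.0285² = 1.057812.
Q̄ = (S_0/π) × 1.057812 × [bracket] = (589/π) × 1.057812 × 0.573603 = 113.8 W/m².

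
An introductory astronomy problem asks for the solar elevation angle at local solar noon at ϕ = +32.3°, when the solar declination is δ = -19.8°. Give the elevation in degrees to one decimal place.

At local noon the hour angle is zero, so the zenith angle equals |ϕ − δ| = |+32.3° − (-19.800°)| = 52.100°.
Elevation = 90° − 52.100° = 37.9°.

37.9°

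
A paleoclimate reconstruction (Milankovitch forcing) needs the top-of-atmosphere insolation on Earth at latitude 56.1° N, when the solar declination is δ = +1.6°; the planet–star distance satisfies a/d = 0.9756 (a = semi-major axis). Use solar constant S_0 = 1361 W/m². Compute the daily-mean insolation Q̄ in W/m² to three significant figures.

Q̄ ≈ 245 W/m²

cos h₀ = −tan(+56.1°) tan(+1.600°) = -0.0416, h₀ = 1.6124 rad.
Bracket: h₀ sin ϕ sin δ + cos ϕ cos δ sin h₀ = 1.6124×0.83001×0.02792 + 0.55775×0.99961×0.99914 = 0.037366 + 0.557053 = 0.594419.
Inverse-square distance factor (a/d)² = 0.9756² = 0.951795.
Q̄ = (S_0/π) × 0.951795 × [bracket] = (1361/π) × 0.951795 × 0.594419 = 245.1 W/m².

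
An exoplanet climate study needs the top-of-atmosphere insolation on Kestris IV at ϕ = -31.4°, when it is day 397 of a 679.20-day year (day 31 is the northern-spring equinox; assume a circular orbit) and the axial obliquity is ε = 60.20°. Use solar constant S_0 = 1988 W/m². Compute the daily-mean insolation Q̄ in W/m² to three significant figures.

Q̄ ≈ 641 W/m²

Solar longitude: L_s = 360° × (397 − 31)/679.20 = 193.993°.
sin δ = sin 60.20° × sin 193.993° = -0.20983, so δ = -12.112°.
cos h₀ = −tan(-31.4°) tan(-12.112°) = -0.1310, h₀ = 1.7022 rad.
Bracket: h₀ sin ϕ sin δ + cos ϕ cos δ sin h₀ = 1.7022×-0.52101×-0.20983 + 0.85355×0.97774×0.99138 = 0.186091 + 0.827356 = 1.013447.
Q̄ = (S_0/π) × [bracket] = (1988/π) × 1.013447 = 641.3 W/m².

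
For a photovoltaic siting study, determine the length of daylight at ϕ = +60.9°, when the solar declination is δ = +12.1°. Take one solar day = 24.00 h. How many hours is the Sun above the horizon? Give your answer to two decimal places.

cos h₀ = −tan ϕ · tan δ = −tan(+60.9°) × tan(+12.100°) = -0.3852, so h₀ = 1.9662 rad = 112.65°.
Daylight = 2h₀/(2π) × 24.00 h = (1.9662/π) × 24.00 = 15.02 h.

15.02 h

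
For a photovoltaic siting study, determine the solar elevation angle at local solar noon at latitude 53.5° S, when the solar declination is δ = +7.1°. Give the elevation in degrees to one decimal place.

At local noon the hour angle is zero, so the zenith angle equals |φ − δ| = |-53.5° − (+7.100°)| = 60.600°.
Elevation = 90° − 60.600° = 29.4°.

29.4°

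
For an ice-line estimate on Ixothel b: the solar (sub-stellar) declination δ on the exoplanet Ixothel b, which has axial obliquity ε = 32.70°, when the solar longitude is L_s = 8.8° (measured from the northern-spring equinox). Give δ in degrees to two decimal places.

sin δ = sin ε · sin L_s = sin 32.70° × sin 8.8° = 0.082649.
δ = arcsin(0.082649) = +4.74°.

δ = +4.74°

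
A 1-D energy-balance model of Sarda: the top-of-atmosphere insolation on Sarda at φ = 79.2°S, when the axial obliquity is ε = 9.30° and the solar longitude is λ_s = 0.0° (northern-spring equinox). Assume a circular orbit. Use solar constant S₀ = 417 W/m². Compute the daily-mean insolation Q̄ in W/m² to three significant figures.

Solar declination: sin δ = sin ε · sin λ_s = sin 9.30° × sin 0.0° = 0.00000, so δ = +0.000°.
cos H₀ = −tan(-79.2°) tan(+0.000°) = 0.0000, H₀ = 1.5708 rad.
Bracket: H₀ sin φ sin δ + cos φ cos δ sin H₀ = 1.5708×-0.98229×0.00000 + 0.18738×1.00000×1.00000 = -0.000000 + 0.187380 = 0.187380.
Q̄ = (S₀/π) × [bracket] = (417/π) × 0.187380 = 24.87 W/m².

Q̄ ≈ 24.9 W/m²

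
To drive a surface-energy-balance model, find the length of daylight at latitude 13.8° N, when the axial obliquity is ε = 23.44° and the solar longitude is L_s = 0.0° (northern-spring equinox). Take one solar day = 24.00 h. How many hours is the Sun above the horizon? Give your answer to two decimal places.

Solar declination: sin δ = sin ε · sin L_s = sin 23.44° × sin 0.0° = 0.00000, so δ = +0.000°.
cos h₀ = −tan ϕ · tan δ = −tan(+13.8°) × tan(+0.000°) = -0.0000, so h₀ = 1.5708 rad = 90.00°.
Daylight = 2h₀/(2π) × 24.00 h = (1.5708/π) × 24.00 = 12.00 h.

12.00 h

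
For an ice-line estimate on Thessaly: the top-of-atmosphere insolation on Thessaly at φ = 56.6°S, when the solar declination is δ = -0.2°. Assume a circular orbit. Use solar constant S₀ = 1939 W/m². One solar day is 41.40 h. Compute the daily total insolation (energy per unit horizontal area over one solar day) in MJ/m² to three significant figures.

cos H₀ = −tan(-56.6°) tan(-0.200°) = -0.0053, H₀ = 1.5761 rad.
Bracket: H₀ sin φ sin δ + cos φ cos δ sin H₀ = 1.5761×-0.83485×-0.00349 + 0.55048×0.99999×0.99999 = 0.004592 + 0.550469 = 0.555061.
Q̄ = (S₀/π) × [bracket] = (1939/π) × 0.555061 = 342.59 W/m².
Daily total = Q̄ × 41.40 h × 3600 s/h = 342.59 × 41.40 × 3600 / 10⁶ = 51.06 MJ/m².

51.1 MJ/m²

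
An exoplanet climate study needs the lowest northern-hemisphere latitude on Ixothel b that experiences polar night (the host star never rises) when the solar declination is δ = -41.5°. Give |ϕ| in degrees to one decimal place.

|ϕ| = 48.5°

Polar night requires cos h₀ = −tan ϕ tan δ ≥ 1, i.e. tan ϕ tan δ ≤ −1.
The boundary is |tan ϕ| · |tan δ| = 1, so |ϕ| = 90° − |δ| = 90° − 41.5° = 48.5° in the northern hemisphere.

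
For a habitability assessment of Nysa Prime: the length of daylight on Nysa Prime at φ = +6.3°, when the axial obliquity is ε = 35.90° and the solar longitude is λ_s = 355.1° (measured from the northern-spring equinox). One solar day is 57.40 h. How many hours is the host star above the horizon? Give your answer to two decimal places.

Solar declination: sin δ = sin ε · sin λ_s = sin 35.90° × sin 355.1° = -0.05009, so δ = -2.871°.
cos H₀ = −tan φ · tan δ = −tan(+6.3°) × tan(-2.871°) = 0.0055, so H₀ = 1.5653 rad = 89.68°.
Daylight = 2H₀/(2π) × 57.40 h = (1.5653/π) × 57.40 = 28.60 h.

28.60 h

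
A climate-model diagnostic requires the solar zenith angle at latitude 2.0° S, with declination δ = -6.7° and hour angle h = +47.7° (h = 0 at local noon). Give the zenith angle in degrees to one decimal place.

cos θ_z = sin ϕ sin δ + cos ϕ cos δ cos h = 0.004072 + 0.668009 = 0.672081.
θ_z = arccos(0.672081) = 47.8°.

θ_z = 47.8°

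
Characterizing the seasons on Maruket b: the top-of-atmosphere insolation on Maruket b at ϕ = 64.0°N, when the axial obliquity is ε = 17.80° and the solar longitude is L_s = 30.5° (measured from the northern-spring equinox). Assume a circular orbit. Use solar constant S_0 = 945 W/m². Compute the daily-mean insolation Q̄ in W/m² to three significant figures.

Q̄ ≈ 203 W/m²

Solar declination: sin δ = sin ε · sin L_s = sin 17.80° × sin 30.5° = 0.15515, so δ = +8.926°.
cos h₀ = −tan(+64.0°) tan(+8.926°) = -0.3220, h₀ = 1.8986 rad.
Bracket: h₀ sin ϕ sin δ + cos ϕ cos δ sin h₀ = 1.8986×0.89879×0.15515 + 0.43837×0.98789×0.94674 = 0.264755 + 0.409996 = 0.674751.
Q̄ = (S_0/π) × [bracket] = (945/π) × 0.674751 = 203.0 W/m².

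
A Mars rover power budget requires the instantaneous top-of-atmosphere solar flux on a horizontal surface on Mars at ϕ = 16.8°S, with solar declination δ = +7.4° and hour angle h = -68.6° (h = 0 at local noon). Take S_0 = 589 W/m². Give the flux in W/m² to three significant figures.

182 W/m²

cos θ_z = sin ϕ sin δ + cos ϕ cos δ cos h = -0.037226 + 0.346394 = 0.309168.
Flux = S_0 · cos θ_z = 589 × 0.309168 = 182.1 W/m².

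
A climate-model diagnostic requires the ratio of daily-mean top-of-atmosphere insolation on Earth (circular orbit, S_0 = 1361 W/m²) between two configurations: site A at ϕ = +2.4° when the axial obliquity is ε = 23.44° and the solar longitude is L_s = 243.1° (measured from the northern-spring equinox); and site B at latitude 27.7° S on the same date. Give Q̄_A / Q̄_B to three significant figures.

Q̄_A / Q̄_B ≈ 0.826

— Configuration A (ϕ=+2.4°):
Solar declination: sin δ = sin ε · sin L_s = sin 23.44° × sin 243.1° = -0.35475, so δ = -20.778°.
cos h₀ = −tan(+2.4°) tan(-20.778°) = 0.0159, h₀ = 1.5549 rad.
Bracket: h₀ sin ϕ sin δ + cos ϕ cos δ sin h₀ = 1.5549×0.04188×-0.35475 + 0.99912×0.93496×0.99987 = -0.023101 + 0.934016 = 0.910915.
Q̄ = (S_0/π) × [bracket] = (1361/π) × 0.910915 = 394.63 W/m².
— Configuration B (ϕ=-27.7°):
cos h₀ = −tan(-27.7°) tan(-20.778°) = -0.1992, h₀ = 1.7713 rad.
Bracket: h₀ sin ϕ sin δ + cos ϕ cos δ sin h₀ = 1.7713×-0.46484×-0.35475 + 0.88539×0.93496×0.97996 = 0.292091 + 0.811215 = 1.103306.
Q̄ = (S_0/π) × [bracket] = (1361/π) × 1.103306 = 477.97 W/m².
Ratio Q̄_A / Q̄_B = 394.63 / 477.97 = 0.8256.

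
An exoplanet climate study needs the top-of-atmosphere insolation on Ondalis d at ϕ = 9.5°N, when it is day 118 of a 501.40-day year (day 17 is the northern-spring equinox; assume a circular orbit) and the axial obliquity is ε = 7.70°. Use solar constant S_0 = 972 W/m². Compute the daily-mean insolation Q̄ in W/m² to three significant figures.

Q̄ ≈ 313 W/m²

Solar longitude: L_s = 360° × (118 − 17)/501.40 = 72.517°.
sin δ = sin 7.70° × sin 72.517° = 0.12780, so δ = +7.342°.
cos h₀ = −tan(+9.5°) tan(+7.342°) = -0.0216, h₀ = 1.5924 rad.
Bracket: h₀ sin ϕ sin δ + cos ϕ cos δ sin h₀ = 1.5924×0.16505×0.12780 + 0.98629×0.99180×0.99977 = 0.033589 + 0.977977 = 1.011566.
Q̄ = (S_0/π) × [bracket] = (972/π) × 1.011566 = 313.0 W/m².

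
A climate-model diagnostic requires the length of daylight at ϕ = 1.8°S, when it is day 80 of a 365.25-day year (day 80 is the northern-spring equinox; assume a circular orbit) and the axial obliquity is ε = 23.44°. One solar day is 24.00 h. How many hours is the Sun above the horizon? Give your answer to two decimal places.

12.00 h

Solar longitude: L_s = 360° × (80 − 80)/365.25 = 0.000°.
sin δ = sin 23.44° × sin 0.000° = 0.00000, so δ = +0.000°.
cos h₀ = −tan ϕ · tan δ = −tan(-1.8°) × tan(+0.000°) = 0.0000, so h₀ = 1.5708 rad = 90.00°.
Daylight = 2h₀/(2π) × 24.00 h = (1.5708/π) × 24.00 = 12.00 h.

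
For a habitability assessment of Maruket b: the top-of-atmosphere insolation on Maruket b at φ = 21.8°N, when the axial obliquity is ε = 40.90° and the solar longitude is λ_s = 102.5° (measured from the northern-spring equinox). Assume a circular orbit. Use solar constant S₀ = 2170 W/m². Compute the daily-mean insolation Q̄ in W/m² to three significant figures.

Solar declination: sin δ = sin ε · sin λ_s = sin 40.90° × sin 102.5° = 0.63922, so δ = +39.734°.
cos H₀ = −tan(+21.8°) tan(+39.734°) = -0.3325, H₀ = 1.9097 rad.
Bracket: H₀ sin φ sin δ + cos φ cos δ sin H₀ = 1.9097×0.37137×0.63922 + 0.92849×0.76902×0.94312 = 0.453338 + 0.673414 = 1.126752.
Q̄ = (S₀/π) × [bracket] = (2170/π) × 1.126752 = 778.3 W/m².

Q̄ ≈ 778 W/m²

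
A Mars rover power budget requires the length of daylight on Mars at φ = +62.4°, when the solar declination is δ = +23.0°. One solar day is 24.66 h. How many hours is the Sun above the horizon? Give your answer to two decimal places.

cos H₀ = −tan φ · tan δ = −tan(+62.4°) × tan(+23.000°) = -0.8119, so H₀ = 2.5183 rad = 144.29°.
Daylight = 2H₀/(2π) × 24.66 h = (2.5183/π) × 24.66 = 19.77 h.

19.77 h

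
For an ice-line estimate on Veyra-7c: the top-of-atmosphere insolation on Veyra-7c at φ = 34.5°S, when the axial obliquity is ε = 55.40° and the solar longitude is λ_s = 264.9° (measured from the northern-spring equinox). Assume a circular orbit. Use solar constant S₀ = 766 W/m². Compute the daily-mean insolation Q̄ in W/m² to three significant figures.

Solar declination: sin δ = sin ε · sin λ_s = sin 55.40° × sin 264.9° = -0.81988, so δ = -55.073°.
cos H₀ = −tan(-34.5°) tan(-55.073°) = -0.9842, H₀ = 2.9635 rad.
Bracket: H₀ sin φ sin δ + cos φ cos δ sin H₀ = 2.9635×-0.56641×-0.81988 + 0.82413×0.57254×0.17712 = 1.376215 + 0.083574 = 1.459789.
Q̄ = (S₀/π) × [bracket] = (766/π) × 1.459789 = 355.9 W/m².

Q̄ ≈ 356 W/m²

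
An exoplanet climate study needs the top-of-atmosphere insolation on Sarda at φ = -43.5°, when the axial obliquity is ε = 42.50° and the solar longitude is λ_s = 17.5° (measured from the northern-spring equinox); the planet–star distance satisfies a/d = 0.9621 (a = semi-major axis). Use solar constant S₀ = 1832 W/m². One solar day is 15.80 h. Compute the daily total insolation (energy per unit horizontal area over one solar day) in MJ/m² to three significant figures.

15.5 MJ/m²

Solar declination: sin δ = sin ε · sin λ_s = sin 42.50° × sin 17.5° = 0.20315, so δ = +11.721°.
cos H₀ = −tan(-43.5°) tan(+11.721°) = 0.1969, H₀ = 1.3726 rad.
Bracket: H₀ sin φ sin δ + cos φ cos δ sin H₀ = 1.3726×-0.68835×0.20315 + 0.72537×0.97915×0.98043 = -0.191942 + 0.696347 = 0.504405.
Inverse-square distance factor (a/d)² = 0.9621² = 0.925636.
Q̄ = (S₀/π) × 0.925636 × [bracket] = (1832/π) × 0.925636 × 0.504405 = 272.27 W/m².
Daily total = Q̄ × 15.80 h × 3600 s/h = 272.27 × 15.80 × 3600 / 10⁶ = 15.49 MJ/m².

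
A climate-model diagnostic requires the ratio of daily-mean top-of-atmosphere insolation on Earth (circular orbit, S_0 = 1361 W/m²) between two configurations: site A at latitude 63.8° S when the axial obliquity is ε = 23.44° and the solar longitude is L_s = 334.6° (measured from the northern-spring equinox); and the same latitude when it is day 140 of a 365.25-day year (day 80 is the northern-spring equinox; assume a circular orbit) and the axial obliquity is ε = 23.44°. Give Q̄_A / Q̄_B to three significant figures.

Q̄_A / Q̄_B ≈ 13.2

— Configuration A (ϕ=-63.8°):
Solar declination: sin δ = sin ε · sin L_s = sin 23.44° × sin 334.6° = -0.17063, so δ = -9.824°.
cos h₀ = −tan(-63.8°) tan(-9.824°) = -0.3519, h₀ = 1.9304 rad.
Bracket: h₀ sin ϕ sin δ + cos ϕ cos δ sin h₀ = 1.9304×-0.89726×-0.17063 + 0.44151×0.98534×0.93603 = 0.295543 + 0.407208 = 0.702751.
Q̄ = (S_0/π) × [bracket] = (1361/π) × 0.702751 = 304.45 W/m².
— Configuration B (ϕ=-63.8°):
Solar longitude: L_s = 360° × (140 − 80)/365.25 = 59.138°.
sin δ = sin 23.44° × sin 59.138° = 0.34146, so δ = +19.966°.
cos h₀ = −tan(-63.8°) tan(+19.966°) = 0.7383, h₀ = 0.7402 rad.
Bracket: h₀ sin ϕ sin δ + cos ϕ cos δ sin h₀ = 0.7402×-0.89726×0.34146 + 0.44151×0.93990×0.67445 = -0.226781 + 0.279880 = 0.053099.
Q̄ = (S_0/π) × [bracket] = (1361/π) × 0.053099 = 23.004 W/m².
Ratio Q̄_A / Q̄_B = 304.45 / 23.004 = 13.23.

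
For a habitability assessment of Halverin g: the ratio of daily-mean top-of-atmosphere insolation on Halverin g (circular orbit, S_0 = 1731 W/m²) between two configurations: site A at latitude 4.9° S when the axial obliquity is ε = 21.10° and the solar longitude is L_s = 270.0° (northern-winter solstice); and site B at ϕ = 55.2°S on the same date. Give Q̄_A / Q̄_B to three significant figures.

Q̄_A / Q̄_B ≈ 0.905

— Configuration A (ϕ=-4.9°):
Solar declination: sin δ = sin ε · sin L_s = sin 21.10° × sin 270.0° = -0.36000, so δ = -21.100°.
cos h₀ = −tan(-4.9°) tan(-21.100°) = -0.0331, h₀ = 1.6039 rad.
Bracket: h₀ sin ϕ sin δ + cos ϕ cos δ sin h₀ = 1.6039×-0.08542×-0.36000 + 0.99635×0.93295×0.99945 = 0.049322 + 0.929033 = 0.978355.
Q̄ = (S_0/π) × [bracket] = (1731/π) × 0.978355 = 539.07 W/m².
— Configuration B (ϕ=-55.2°):
cos h₀ = −tan(-55.2°) tan(-21.100°) = -0.5552, h₀ = 2.1594 rad.
Bracket: h₀ sin ϕ sin δ + cos ϕ cos δ sin h₀ = 2.1594×-0.82115×-0.36000 + 0.57071×0.93295×0.83172 = 0.638349 + 0.442844 = 1.081193.
Q̄ = (S_0/π) × [bracket] = (1731/π) × 1.081193 = 595.73 W/m².
Ratio Q̄_A / Q̄_B = 539.07 / 595.73 = 0.9049.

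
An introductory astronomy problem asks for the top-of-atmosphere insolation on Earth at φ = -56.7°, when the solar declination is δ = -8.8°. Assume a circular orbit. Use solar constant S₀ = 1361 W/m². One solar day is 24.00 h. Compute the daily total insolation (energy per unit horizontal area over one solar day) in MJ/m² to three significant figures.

cos H₀ = −tan(-56.7°) tan(-8.800°) = -0.2357, H₀ = 1.8087 rad.
Bracket: H₀ sin φ sin δ + cos φ cos δ sin H₀ = 1.8087×-0.83581×-0.15299 + 0.54902×0.98823×0.97183 = 0.231280 + 0.527274 = 0.758554.
Q̄ = (S₀/π) × [bracket] = (1361/π) × 0.758554 = 328.62 W/m².
Daily total = Q̄ × 24.00 h × 3600 s/h = 328.62 × 24.00 × 3600 / 10⁶ = 28.39 MJ/m².

28.4 MJ/m²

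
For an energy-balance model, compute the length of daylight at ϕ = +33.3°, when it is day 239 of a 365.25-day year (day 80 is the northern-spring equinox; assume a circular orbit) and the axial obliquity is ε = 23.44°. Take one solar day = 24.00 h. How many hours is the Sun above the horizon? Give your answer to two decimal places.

Solar longitude: L_s = 360° × (239 − 80)/365.25 = 156.715°.
sin δ = sin 23.44° × sin 156.715° = 0.15725, so δ = +9.047°.
cos h₀ = −tan ϕ · tan δ = −tan(+33.3°) × tan(+9.047°) = -0.1046, so h₀ = 1.6756 rad = 96.00°.
Daylight = 2h₀/(2π) × 24.00 h = (1.6756/π) × 24.00 = 12.80 h.

12.80 h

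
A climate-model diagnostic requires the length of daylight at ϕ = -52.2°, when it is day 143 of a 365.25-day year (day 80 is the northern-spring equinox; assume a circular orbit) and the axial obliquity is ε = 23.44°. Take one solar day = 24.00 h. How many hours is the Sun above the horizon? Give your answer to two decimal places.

8.14 h

Solar longitude: L_s = 360° × (143 − 80)/365.25 = 62.094°.
sin δ = sin 23.44° × sin 62.094° = 0.35153, so δ = +20.581°.
cos h₀ = −tan ϕ · tan δ = −tan(-52.2°) × tan(+20.581°) = 0.4841, so h₀ = 1.0655 rad = 61.05°.
Daylight = 2h₀/(2π) × 24.00 h = (1.0655/π) × 24.00 = 8.14 h.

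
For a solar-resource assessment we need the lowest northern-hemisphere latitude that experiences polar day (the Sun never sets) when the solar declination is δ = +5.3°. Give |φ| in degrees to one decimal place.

Polar day requires cos H₀ = −tan φ tan δ ≤ −1, i.e. tan φ tan δ ≥ 1.
The boundary is |tan φ| · |tan δ| = 1, so |φ| = 90° − |δ| = 90° − 5.3° = 84.7° in the northern hemisphere.

|φ| = 84.7°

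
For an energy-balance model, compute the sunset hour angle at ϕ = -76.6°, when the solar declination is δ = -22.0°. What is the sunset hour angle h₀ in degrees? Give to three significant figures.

h₀ = 180°

Sunrise equation: cos h₀ = −tan ϕ · tan δ = -1.6959 ≤ −1, so the Sun never sets (polar day) and h₀ = π.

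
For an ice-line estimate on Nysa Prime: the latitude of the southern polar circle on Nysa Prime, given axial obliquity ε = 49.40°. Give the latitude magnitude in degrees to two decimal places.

40.60°

The polar circle is the lowest latitude that experiences at least one full rotation of continuous darkness at the northern-summer solstice; it lies at |ϕ| = 90° − ε = 90° − 49.40° = 40.60°.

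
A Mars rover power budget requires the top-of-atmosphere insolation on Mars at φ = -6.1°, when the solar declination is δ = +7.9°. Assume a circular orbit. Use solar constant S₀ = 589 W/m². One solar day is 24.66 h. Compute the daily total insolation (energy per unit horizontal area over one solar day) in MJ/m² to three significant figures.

cos H₀ = −tan(-6.1°) tan(+7.900°) = 0.0148, H₀ = 1.5560 rad.
Bracket: H₀ sin φ sin δ + cos φ cos δ sin H₀ = 1.5560×-0.10626×0.13744 + 0.99434×0.99051×0.99989 = -0.022724 + 0.984795 = 0.962071.
Q̄ = (S₀/π) × [bracket] = (589/π) × 0.962071 = 180.37 W/m².
Daily total = Q̄ × 24.66 h × 3600 s/h = 180.37 × 24.66 × 3600 / 10⁶ = 16.01 MJ/m².

16.0 MJ/m²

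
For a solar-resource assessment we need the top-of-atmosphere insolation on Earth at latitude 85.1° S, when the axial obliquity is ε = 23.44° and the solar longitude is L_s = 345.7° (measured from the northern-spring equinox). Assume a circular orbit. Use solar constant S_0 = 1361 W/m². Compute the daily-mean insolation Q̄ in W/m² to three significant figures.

Solar declination: sin δ = sin ε · sin L_s = sin 23.44° × sin 345.7° = -0.09825, so δ = -5.639°.
cos h₀ = −tan(-85.1°) tan(-5.639°) = -1.1516 ≤ −1 ⇒ polar day, h₀ = π.
Bracket: h₀ sin ϕ sin δ + cos ϕ cos δ sin h₀ = 3.1416×-0.99635×-0.09825 + 0.08542×0.99516×0.00000 = 0.307536 + 0.000000 = 0.307536.
Q̄ = (S_0/π) × [bracket] = (1361/π) × 0.307536 = 133.2 W/m².

Q̄ ≈ 133 W/m²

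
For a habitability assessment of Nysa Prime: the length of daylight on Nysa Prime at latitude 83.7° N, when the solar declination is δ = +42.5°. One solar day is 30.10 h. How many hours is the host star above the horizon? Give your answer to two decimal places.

30.10 h

Sunrise equation: cos H₀ = −tan φ · tan δ = -8.3000 ≤ −1, so the host star never sets (polar day) and H₀ = π.
Daylight = 2H₀/(2π) × 30.10 h = (3.1416/π) × 30.10 = 30.10 h.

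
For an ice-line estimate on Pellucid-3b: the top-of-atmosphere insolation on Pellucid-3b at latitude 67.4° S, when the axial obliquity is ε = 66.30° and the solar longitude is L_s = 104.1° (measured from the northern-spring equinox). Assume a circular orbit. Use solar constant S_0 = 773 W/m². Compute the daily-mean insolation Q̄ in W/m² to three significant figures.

Solar declination: sin δ = sin ε · sin L_s = sin 66.30° × sin 104.1° = 0.88808, so δ = +62.632°.
cos h₀ = −tan(-67.4°) tan(+62.632°) = 4.6410 ≥ 1 ⇒ polar night, h₀ = 0 and Q̄ = 0.

Q̄ ≈ 0.00 W/m²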